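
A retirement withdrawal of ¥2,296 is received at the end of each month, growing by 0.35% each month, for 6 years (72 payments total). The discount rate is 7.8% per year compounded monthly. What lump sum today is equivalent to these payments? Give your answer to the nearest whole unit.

¥148,014

Periodic rate r = 0.078/12 per month; n is counted in months.
Growing ordinary annuity: PV = PMT₁ × [1 − ((1+g)/(1+r))^n] / (r − g) = 2,296 × [1 − ((1+0.0035)/(1+r))^72] / (r − 0.0035) = ¥148,014.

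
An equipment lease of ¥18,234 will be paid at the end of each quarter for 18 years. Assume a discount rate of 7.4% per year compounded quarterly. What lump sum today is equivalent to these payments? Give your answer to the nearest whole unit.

¥722,282

This is an ordinary annuity: 72 payments of ¥18,234 at the end of each quarter.
Periodic rate r = 0.074/4 per quarter; n is counted in quarters.
PV = PMT × [(1 − (1+r)^−n)/r] = 18,234 × [1 − (1+r)^−72] / r = ¥722,282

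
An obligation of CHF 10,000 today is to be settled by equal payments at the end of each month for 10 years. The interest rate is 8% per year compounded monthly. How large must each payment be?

Level ordinary annuity; solve PV = PMT × [(1 − (1+r)^−n)/r] for PMT.
Periodic rate r = 0.08/12 per month; n is counted in months.
With n = 120: PMT = 10,000 / ([(1 − (1+r)^−n)/r]) = CHF 121.33

CHF 121.33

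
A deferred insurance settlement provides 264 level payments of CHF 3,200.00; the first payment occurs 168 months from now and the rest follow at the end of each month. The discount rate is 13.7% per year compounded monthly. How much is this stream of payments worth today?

Ordinary annuity of 264 payments, first payment at period 168.
Periodic rate r = 0.137/12 per month; n is counted in months.
The ordinary-annuity PV formula values the stream one period before the first payment (period 167); discount that back 167 periods:
PV₀ = 3,200 × [1 − (1+r)^−264] / r × (1+r)^−167 = CHF 39,997.59

CHF 39,997.59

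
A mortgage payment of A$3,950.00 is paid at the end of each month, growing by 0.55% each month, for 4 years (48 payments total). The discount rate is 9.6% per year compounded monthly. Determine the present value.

A$177,537.87

Periodic rate r = 0.096/12 per month; n is counted in months.
Growing ordinary annuity: PV = PMT₁ × [1 − ((1+g)/(1+r))^n] / (r − g) = 3,950 × [1 − ((1+0.0055)/(1+r))^48] / (r − 0.0055) = A$177,537.87.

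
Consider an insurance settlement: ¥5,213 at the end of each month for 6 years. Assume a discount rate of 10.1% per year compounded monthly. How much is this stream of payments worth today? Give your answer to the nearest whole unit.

¥280,626

This is an ordinary annuity: 72 payments of ¥5,213 at the end of each month.
Periodic rate r = 0.101/12 per month; n is counted in months.
PV = PMT × [(1 − (1+r)^−n)/r] = 5,213 × [1 − (1+r)^−72] / r = ¥280,626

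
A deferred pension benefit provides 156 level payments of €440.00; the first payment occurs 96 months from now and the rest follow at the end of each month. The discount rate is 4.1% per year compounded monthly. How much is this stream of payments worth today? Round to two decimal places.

Ordinary annuity of 156 payments, first payment at period 96.
Periodic rate r = 0.041/12 per month; n is counted in months.
The ordinary-annuity PV formula values the stream one period before the first payment (period 95); discount that back 95 periods:
PV₀ = 440 × [1 − (1+r)^−156] / r × (1+r)^−95 = €38,430.93

€38,430.93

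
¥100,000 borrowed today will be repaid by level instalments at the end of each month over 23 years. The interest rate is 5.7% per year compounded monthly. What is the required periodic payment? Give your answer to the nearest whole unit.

Level ordinary annuity; solve PV = PMT × [(1 − (1+r)^−n)/r] for PMT.
Periodic rate r = 0.057/12 per month; n is counted in months.
With n = 276: PMT = 100,000 / ([(1 − (1+r)^−n)/r]) = ¥651

¥651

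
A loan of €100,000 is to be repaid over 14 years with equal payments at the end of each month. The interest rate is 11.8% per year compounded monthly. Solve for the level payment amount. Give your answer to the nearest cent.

€1,218.84

Level ordinary annuity; solve PV = PMT × [(1 − (1+r)^−n)/r] for PMT.
Periodic rate r = 0.118/12 per month; n is counted in months.
With n = 168: PMT = 100,000 / ([(1 − (1+r)^−n)/r]) = €1,218.84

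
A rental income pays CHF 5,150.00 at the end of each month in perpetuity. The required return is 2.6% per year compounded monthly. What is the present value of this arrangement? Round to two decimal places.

CHF 2,376,923.08

Periodic rate r = 0.026/12 per month.
Level perpetuity: PV = PMT / r = 5,150 / (0.026/12) = CHF 2,376,923.08.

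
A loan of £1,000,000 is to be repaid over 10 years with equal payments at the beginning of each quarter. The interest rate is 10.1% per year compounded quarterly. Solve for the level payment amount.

£39,018.91

Level annuity due; solve PV = PMT × [(1 − (1+r)^−n)/r] × (1+r) for PMT.
Periodic rate r = 0.101/4 per quarter; n is counted in quarters.
With n = 40: PMT = 1,000,000 / ([(1 − (1+r)^−n)/r] × (1+r)) = £39,018.91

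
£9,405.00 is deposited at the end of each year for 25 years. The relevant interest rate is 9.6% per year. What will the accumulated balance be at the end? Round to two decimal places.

This is an ordinary annuity: 25 deposits of £9,405.00 at the end of each year.
Periodic rate r = 0.096 per year.
FV = PMT × [((1+r)^n − 1)/r] = 9,405 × [(1+r)^25 − 1] / r = £871,092.93

£871,092.93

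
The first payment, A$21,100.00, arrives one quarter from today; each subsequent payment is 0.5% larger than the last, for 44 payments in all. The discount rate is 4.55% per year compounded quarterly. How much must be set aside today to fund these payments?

Periodic rate r = 0.0455/4 per quarter; n is counted in quarters.
Growing ordinary annuity: PV = PMT₁ × [1 − ((1+g)/(1+r))^n] / (r − g) = 21,100 × [1 − ((1+0.005)/(1+r))^44] / (r − 0.005) = A$803,858.78.

A$803,858.78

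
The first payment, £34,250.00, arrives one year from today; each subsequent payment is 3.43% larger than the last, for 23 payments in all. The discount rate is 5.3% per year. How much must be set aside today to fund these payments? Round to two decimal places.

£618,618.67

Periodic rate r = 0.053 per year.
Growing ordinary annuity: PV = PMT₁ × [1 − ((1+g)/(1+r))^n] / (r − g) = 34,250 × [1 − ((1+0.0343)/(1+r))^23] / (r − 0.0343) = £618,618.67.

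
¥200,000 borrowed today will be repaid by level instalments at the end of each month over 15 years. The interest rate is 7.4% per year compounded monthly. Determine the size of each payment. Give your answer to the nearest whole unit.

¥1,843

Level ordinary annuity; solve PV = PMT × [(1 − (1+r)^−n)/r] for PMT.
Periodic rate r = 0.074/12 per month; n is counted in months.
With n = 180: PMT = 200,000 / ([(1 − (1+r)^−n)/r]) = ¥1,843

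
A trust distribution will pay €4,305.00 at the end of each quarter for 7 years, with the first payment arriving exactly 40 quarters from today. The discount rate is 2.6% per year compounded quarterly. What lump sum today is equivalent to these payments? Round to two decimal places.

Ordinary annuity of 28 payments, first payment at period 40.
Periodic rate r = 0.026/4 per quarter; n is counted in quarters.
The ordinary-annuity PV formula values the stream one period before the first payment (period 39); discount that back 39 periods:
PV₀ = 4,305 × [1 − (1+r)^−28] / r × (1+r)^−39 = €85,347.07

€85,347.07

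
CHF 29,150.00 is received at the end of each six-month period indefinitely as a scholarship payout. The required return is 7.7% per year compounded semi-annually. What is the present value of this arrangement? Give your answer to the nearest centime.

CHF 757,142.86

Periodic rate r = 0.077/2 per half-year.
Level perpetuity: PV = PMT / r = 29,150 / (0.077/2) = CHF 757,142.86.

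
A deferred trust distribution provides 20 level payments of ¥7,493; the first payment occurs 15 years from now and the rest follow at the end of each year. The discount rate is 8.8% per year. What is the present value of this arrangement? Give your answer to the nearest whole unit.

Ordinary annuity of 20 payments, first payment at period 15.
Periodic rate r = 0.088 per year.
The ordinary-annuity PV formula values the stream one period before the first payment (period 14); discount that back 14 periods:
PV₀ = 7,493 × [1 − (1+r)^−20] / r × (1+r)^−14 = ¥21,304

¥21,304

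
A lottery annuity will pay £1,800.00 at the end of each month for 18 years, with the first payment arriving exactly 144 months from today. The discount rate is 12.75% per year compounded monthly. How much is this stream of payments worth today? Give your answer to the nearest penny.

£33,562.17

Ordinary annuity of 216 payments, first payment at period 144.
Periodic rate r = 0.1275/12 per month; n is counted in months.
The ordinary-annuity PV formula values the stream one period before the first payment (period 143); discount that back 143 periods:
PV₀ = 1,800 × [1 − (1+r)^−216] / r × (1+r)^−143 = £33,562.17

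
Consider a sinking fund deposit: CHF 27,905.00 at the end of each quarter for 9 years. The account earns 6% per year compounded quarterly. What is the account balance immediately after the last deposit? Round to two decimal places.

CHF 1,319,235.92

This is an ordinary annuity: 36 deposits of CHF 27,905.00 at the end of each quarter.
Periodic rate r = 0.06/4 per quarter; n is counted in quarters.
FV = PMT × [((1+r)^n − 1)/r] = 27,905 × [(1+r)^36 − 1] / r = CHF 1,319,235.92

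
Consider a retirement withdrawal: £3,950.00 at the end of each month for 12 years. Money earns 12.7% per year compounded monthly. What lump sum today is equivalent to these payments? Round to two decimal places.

This is an ordinary annuity: 144 payments of £3,950.00 at the end of each month.
Periodic rate r = 0.127/12 per month; n is counted in months.
PV = PMT × [(1 − (1+r)^−n)/r] = 3,950 × [1 − (1+r)^−144] / r = £291,271.04

£291,271.04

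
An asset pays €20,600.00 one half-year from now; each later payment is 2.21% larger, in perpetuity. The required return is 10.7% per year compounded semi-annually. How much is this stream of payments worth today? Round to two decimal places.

€656,050.96

Periodic rate r = 0.107/2 per half-year.
Growing perpetuity (Gordon): PV = PMT₁ / (r − g) = 20,600 / (r − 0.0221) = €656,050.96.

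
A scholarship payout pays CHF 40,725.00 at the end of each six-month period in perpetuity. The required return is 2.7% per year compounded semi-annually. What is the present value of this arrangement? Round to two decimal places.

CHF 3,016,666.67

Periodic rate r = 0.027/2 per half-year.
Level perpetuity: PV = PMT / r = 40,725 / (0.027/2) = CHF 3,016,666.67.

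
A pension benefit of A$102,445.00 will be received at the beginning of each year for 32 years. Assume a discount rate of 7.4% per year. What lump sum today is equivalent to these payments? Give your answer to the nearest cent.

This is an annuity due: 32 payments of A$102,445.00 at the beginning of each year.
Periodic rate r = 0.074 per year.
PV = PMT × [(1 − (1+r)^−n)/r] × (1+r) = 102,445 × [1 − (1+r)^−32] / r × (1+r) = A$1,335,436.74

A$1,335,436.74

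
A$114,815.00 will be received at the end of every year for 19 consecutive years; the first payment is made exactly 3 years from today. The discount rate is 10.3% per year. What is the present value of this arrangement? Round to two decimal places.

Ordinary annuity of 19 payments, first payment at period 3.
Periodic rate r = 0.103 per year.
The ordinary-annuity PV formula values the stream one period before the first payment (period 2); discount that back 2 periods:
PV₀ = 114,815 × [1 − (1+r)^−19] / r × (1+r)^−2 = A$773,984.74

A$773,984.74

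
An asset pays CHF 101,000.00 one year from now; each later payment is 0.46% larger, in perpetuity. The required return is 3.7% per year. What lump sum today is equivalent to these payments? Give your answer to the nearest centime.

CHF 3,117,283.95

Periodic rate r = 0.037 per year.
Growing perpetuity (Gordon): PV = PMT₁ / (r − g) = 101,000 / (r − 0.0046) = CHF 3,117,283.95.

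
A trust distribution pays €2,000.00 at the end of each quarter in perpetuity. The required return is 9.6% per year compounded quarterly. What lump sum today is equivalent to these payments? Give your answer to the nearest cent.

Periodic rate r = 0.096/4 per quarter.
Level perpetuity: PV = PMT / r = 2,000 / (0.096/4) = €83,333.33.

€83,333.33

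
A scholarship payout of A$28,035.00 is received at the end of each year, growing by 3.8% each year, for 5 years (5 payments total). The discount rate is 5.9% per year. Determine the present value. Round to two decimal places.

Periodic rate r = 0.059 per year.
Growing ordinary annuity: PV = PMT₁ × [1 − ((1+g)/(1+r))^n] / (r − g) = 28,035 × [1 − ((1+0.038)/(1+r))^5] / (r − 0.038) = A$127,218.89.

A$127,218.89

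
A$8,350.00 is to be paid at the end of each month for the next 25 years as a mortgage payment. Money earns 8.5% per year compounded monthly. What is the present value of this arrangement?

A$1,036,974.56

This is an ordinary annuity: 300 payments of A$8,350.00 at the end of each month.
Periodic rate r = 0.085/12 per month; n is counted in months.
PV = PMT × [(1 − (1+r)^−n)/r] = 8,350 × [1 − (1+r)^−300] / r = A$1,036,974.56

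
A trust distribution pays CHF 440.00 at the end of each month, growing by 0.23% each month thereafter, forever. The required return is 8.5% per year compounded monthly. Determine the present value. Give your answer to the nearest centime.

Periodic rate r = 0.085/12 per month.
Growing perpetuity (Gordon): PV = PMT₁ / (r − g) = 440 / (r − 0.0023) = CHF 91,986.06.

CHF 91,986.06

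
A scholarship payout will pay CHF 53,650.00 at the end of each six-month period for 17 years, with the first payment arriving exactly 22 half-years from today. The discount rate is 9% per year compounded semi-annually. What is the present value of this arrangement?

Ordinary annuity of 34 payments, first payment at period 22.
Periodic rate r = 0.09/2 per half-year; n is counted in half-years.
The ordinary-annuity PV formula values the stream one period before the first payment (period 21); discount that back 21 periods:
PV₀ = 53,650 × [1 − (1+r)^−34] / r × (1+r)^−21 = CHF 367,142.87

CHF 367,142.87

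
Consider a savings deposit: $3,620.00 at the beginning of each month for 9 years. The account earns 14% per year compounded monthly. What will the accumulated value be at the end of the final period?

This is an annuity due: 108 deposits of $3,620.00 at the beginning of each month.
Periodic rate r = 0.14/12 per month; n is counted in months.
FV = PMT × [((1+r)^n − 1)/r] × (1+r) = 3,620 × [(1+r)^108 − 1] / r × (1+r) = $784,702.44

$784,702.44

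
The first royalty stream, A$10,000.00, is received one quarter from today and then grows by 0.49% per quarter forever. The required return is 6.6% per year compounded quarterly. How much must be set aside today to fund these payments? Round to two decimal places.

Periodic rate r = 0.066/4 per quarter.
Growing perpetuity (Gordon): PV = PMT₁ / (r − g) = 10,000 / (r − 0.0049) = A$862,068.97.

A$862,068.97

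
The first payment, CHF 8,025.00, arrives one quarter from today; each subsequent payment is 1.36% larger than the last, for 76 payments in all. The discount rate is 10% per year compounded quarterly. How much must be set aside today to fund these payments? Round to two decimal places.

CHF 403,070.94

Periodic rate r = 0.1/4 per quarter; n is counted in quarters.
Growing ordinary annuity: PV = PMT₁ × [1 − ((1+g)/(1+r))^n] / (r − g) = 8,025 × [1 − ((1+0.0136)/(1+r))^76] / (r − 0.0136) = CHF 403,070.94.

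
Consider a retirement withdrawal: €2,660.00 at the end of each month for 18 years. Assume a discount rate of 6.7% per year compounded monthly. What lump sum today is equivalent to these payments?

This is an ordinary annuity: 216 payments of €2,660.00 at the end of each month.
Periodic rate r = 0.067/12 per month; n is counted in months.
PV = PMT × [(1 − (1+r)^−n)/r] = 2,660 × [1 − (1+r)^−216] / r = €333,302.74

€333,302.74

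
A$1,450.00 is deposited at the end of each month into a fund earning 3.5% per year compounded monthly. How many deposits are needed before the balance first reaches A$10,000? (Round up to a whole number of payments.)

Periodic rate r = 0.035/12 per month; n is counted in months.
Ordinary annuity FV: 10,000 = 1,450 × [((1+r)^n − 1)/r].
(1+r)^n = 1 + 10,000 × r / 1,450, so n = ln(1 + 10,000·r/1,450) / ln(1+r) = 6.84.
Round up to a whole number of payments: n = 7.

7 payments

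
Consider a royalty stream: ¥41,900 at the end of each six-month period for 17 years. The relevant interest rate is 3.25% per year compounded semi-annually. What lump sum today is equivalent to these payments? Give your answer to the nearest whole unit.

¥1,087,928

This is an ordinary annuity: 34 payments of ¥41,900 at the end of each six-month period.
Periodic rate r = 0.0325/2 per half-year; n is counted in half-years.
PV = PMT × [(1 − (1+r)^−n)/r] = 41,900 × [1 − (1+r)^−34] / r = ¥1,087,928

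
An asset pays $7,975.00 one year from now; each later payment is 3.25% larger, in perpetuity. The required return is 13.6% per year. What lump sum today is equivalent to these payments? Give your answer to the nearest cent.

$77,053.14

Periodic rate r = 0.136 per year.
Growing perpetuity (Gordon): PV = PMT₁ / (r − g) = 7,975 / (r − 0.0325) = $77,053.14.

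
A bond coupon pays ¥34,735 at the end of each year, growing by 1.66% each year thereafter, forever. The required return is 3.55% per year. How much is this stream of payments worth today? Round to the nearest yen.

Periodic rate r = 0.0355 per year.
Growing perpetuity (Gordon): PV = PMT₁ / (r − g) = 34,735 / (r − 0.0166) = ¥1,837,831.

¥1,837,831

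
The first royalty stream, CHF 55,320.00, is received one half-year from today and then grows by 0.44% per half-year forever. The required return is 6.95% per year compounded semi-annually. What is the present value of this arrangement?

CHF 1,822,734.76

Periodic rate r = 0.0695/2 per half-year.
Growing perpetuity (Gordon): PV = PMT₁ / (r − g) = 55,320 / (r − 0.0044) = CHF 1,822,734.76.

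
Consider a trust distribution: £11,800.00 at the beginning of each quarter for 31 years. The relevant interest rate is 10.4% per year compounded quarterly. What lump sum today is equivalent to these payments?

£446,336.11

This is an annuity due: 124 payments of £11,800.00 at the beginning of each quarter.
Periodic rate r = 0.104/4 per quarter; n is counted in quarters.
PV = PMT × [(1 − (1+r)^−n)/r] × (1+r) = 11,800 × [1 − (1+r)^−124] / r × (1+r) = £446,336.11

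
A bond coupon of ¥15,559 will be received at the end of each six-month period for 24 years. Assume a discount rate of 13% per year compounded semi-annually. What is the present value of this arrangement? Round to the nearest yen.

This is an ordinary annuity: 48 payments of ¥15,559 at the end of each six-month period.
Periodic rate r = 0.13/2 per half-year; n is counted in half-years.
PV = PMT × [(1 − (1+r)^−n)/r] = 15,559 × [1 − (1+r)^−48] / r = ¥227,720

¥227,720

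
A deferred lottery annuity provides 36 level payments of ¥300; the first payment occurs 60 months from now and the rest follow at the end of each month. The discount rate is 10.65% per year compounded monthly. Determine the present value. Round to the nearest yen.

¥5,468

Ordinary annuity of 36 payments, first payment at period 60.
Periodic rate r = 0.1065/12 per month; n is counted in months.
The ordinary-annuity PV formula values the stream one period before the first payment (period 59); discount that back 59 periods:
PV₀ = 300 × [1 − (1+r)^−36] / r × (1+r)^−59 = ¥5,468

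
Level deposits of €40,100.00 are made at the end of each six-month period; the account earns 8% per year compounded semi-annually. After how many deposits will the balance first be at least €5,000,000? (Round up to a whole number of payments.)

Periodic rate r = 0.08/2 per half-year; n is counted in half-years.
Ordinary annuity FV: 5,000,000 = 40,100 × [((1+r)^n − 1)/r].
(1+r)^n = 1 + 5,000,000 × r / 40,100, so n = ln(1 + 5,000,000·r/40,100) / ln(1+r) = 45.63.
Round up to a whole number of payments: n = 46.

46 payments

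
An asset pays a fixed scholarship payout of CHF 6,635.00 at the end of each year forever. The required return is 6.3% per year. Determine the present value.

Periodic rate r = 0.063 per year.
Level perpetuity: PV = PMT / r = 6,635 / (0.063) = CHF 105,317.46.

CHF 105,317.46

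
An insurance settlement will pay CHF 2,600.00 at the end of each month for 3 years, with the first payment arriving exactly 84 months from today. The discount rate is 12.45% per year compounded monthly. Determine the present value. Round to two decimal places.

Ordinary annuity of 36 payments, first payment at period 84.
Periodic rate r = 0.1245/12 per month; n is counted in months.
The ordinary-annuity PV formula values the stream one period before the first payment (period 83); discount that back 83 periods:
PV₀ = 2,600 × [1 − (1+r)^−36] / r × (1+r)^−83 = CHF 33,020.71

CHF 33,020.71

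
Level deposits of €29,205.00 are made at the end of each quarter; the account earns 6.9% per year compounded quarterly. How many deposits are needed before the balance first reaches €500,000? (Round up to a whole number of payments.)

16 payments

Periodic rate r = 0.069/4 per quarter; n is counted in quarters.
Ordinary annuity FV: 500,000 = 29,205 × [((1+r)^n − 1)/r].
(1+r)^n = 1 + 500,000 × r / 29,205, so n = ln(1 + 500,000·r/29,205) / ln(1+r) = 15.13.
Round up to a whole number of payments: n = 16.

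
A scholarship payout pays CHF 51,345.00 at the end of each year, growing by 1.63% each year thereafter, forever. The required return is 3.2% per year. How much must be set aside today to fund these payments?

CHF 3,270,382.17

Periodic rate r = 0.032 per year.
Growing perpetuity (Gordon): PV = PMT₁ / (r − g) = 51,345 / (r − 0.0163) = CHF 3,270,382.17.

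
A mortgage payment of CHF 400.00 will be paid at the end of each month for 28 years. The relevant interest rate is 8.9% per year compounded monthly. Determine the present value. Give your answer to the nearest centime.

CHF 49,428.74

This is an ordinary annuity: 336 payments of CHF 400.00 at the end of each month.
Periodic rate r = 0.089/12 per month; n is counted in months.
PV = PMT × [(1 − (1+r)^−n)/r] = 400 × [1 − (1+r)^−336] / r = CHF 49,428.74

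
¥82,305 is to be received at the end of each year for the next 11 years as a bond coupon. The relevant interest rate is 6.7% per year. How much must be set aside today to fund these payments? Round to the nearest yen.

¥626,507

This is an ordinary annuity: 11 payments of ¥82,305 at the end of each year.
Periodic rate r = 0.067 per year.
PV = PMT × [(1 − (1+r)^−n)/r] = 82,305 × [1 − (1+r)^−11] / r = ¥626,507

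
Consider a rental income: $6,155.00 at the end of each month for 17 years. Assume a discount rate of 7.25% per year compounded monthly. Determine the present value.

$720,623.03

This is an ordinary annuity: 204 payments of $6,155.00 at the end of each month.
Periodic rate r = 0.0725/12 per month; n is counted in months.
PV = PMT × [(1 − (1+r)^−n)/r] = 6,155 × [1 − (1+r)^−204] / r = $720,623.03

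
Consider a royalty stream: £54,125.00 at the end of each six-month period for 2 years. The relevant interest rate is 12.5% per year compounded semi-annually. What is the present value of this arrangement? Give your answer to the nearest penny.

£186,480.17

This is an ordinary annuity: 4 payments of £54,125.00 at the end of each six-month period.
Periodic rate r = 0.125/2 per half-year; n is counted in half-years.
PV = PMT × [(1 − (1+r)^−n)/r] = 54,125 × [1 − (1+r)^−4] / r = £186,480.17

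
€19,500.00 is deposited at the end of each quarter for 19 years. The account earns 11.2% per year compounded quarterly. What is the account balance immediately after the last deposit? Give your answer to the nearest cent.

This is an ordinary annuity: 76 deposits of €19,500.00 at the end of each quarter.
Periodic rate r = 0.112/4 per quarter; n is counted in quarters.
FV = PMT × [((1+r)^n − 1)/r] = 19,500 × [(1+r)^76 − 1] / r = €4,983,636.28

€4,983,636.28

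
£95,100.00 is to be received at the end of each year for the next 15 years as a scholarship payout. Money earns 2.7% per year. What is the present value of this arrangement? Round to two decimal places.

This is an ordinary annuity: 15 payments of £95,100.00 at the end of each year.
Periodic rate r = 0.027 per year.
PV = PMT × [(1 − (1+r)^−n)/r] = 95,100 × [1 − (1+r)^−15] / r = £1,160,329.88

£1,160,329.88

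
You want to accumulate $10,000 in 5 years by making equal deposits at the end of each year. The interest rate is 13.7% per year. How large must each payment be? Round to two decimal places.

Level ordinary annuity; solve FV = PMT × [((1+r)^n − 1)/r] for PMT.
Periodic rate r = 0.137 per year.
With n = 5: PMT = 10,000 / ([((1+r)^n − 1)/r]) = $1,521.86

$1,521.86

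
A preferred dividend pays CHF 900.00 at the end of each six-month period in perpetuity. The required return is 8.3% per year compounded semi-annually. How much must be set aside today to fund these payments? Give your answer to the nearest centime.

CHF 21,686.75

Periodic rate r = 0.083/2 per half-year.
Level perpetuity: PV = PMT / r = 900 / (0.083/2) = CHF 21,686.75.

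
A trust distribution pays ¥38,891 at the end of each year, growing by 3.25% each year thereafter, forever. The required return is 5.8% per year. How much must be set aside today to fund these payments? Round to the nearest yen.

Periodic rate r = 0.058 per year.
Growing perpetuity (Gordon): PV = PMT₁ / (r − g) = 38,891 / (r − 0.0325) = ¥1,525,137.

¥1,525,137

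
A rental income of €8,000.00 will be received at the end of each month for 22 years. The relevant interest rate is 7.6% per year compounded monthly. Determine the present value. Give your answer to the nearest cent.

This is an ordinary annuity: 264 payments of €8,000.00 at the end of each month.
Periodic rate r = 0.076/12 per month; n is counted in months.
PV = PMT × [(1 − (1+r)^−n)/r] = 8,000 × [1 − (1+r)^−264] / r = €1,024,592.72

€1,024,592.72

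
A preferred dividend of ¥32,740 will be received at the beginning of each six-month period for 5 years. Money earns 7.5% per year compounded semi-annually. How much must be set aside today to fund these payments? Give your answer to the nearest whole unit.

This is an annuity due: 10 payments of ¥32,740 at the beginning of each six-month period.
Periodic rate r = 0.075/2 per half-year; n is counted in half-years.
PV = PMT × [(1 − (1+r)^−n)/r] × (1+r) = 32,740 × [1 − (1+r)^−10] / r × (1+r) = ¥278,970

¥278,970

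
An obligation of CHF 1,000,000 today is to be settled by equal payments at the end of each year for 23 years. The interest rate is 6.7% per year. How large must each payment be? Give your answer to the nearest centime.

CHF 86,453.68

Level ordinary annuity; solve PV = PMT × [(1 − (1+r)^−n)/r] for PMT.
Periodic rate r = 0.067 per year.
With n = 23: PMT = 1,000,000 / ([(1 − (1+r)^−n)/r]) = CHF 86,453.68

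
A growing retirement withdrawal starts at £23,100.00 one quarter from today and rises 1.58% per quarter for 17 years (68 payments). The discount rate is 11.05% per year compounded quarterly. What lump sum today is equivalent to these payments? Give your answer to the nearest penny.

£1,064,262.59

Periodic rate r = 0.1105/4 per quarter; n is counted in quarters.
Growing ordinary annuity: PV = PMT₁ × [1 − ((1+g)/(1+r))^n] / (r − g) = 23,100 × [1 − ((1+0.0158)/(1+r))^68] / (r − 0.0158) = £1,064,262.59.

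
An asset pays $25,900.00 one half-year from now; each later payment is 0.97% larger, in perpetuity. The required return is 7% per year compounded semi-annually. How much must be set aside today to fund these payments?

$1,023,715.42

Periodic rate r = 0.07/2 per half-year.
Growing perpetuity (Gordon): PV = PMT₁ / (r − g) = 25,900 / (r − 0.0097) = $1,023,715.42.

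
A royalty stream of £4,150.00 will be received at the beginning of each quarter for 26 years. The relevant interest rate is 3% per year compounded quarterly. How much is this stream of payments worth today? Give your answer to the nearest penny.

This is an annuity due: 104 payments of £4,150.00 at the beginning of each quarter.
Periodic rate r = 0.03/4 per quarter; n is counted in quarters.
PV = PMT × [(1 − (1+r)^−n)/r] × (1+r) = 4,150 × [1 − (1+r)^−104] / r × (1+r) = £301,184.76

£301,184.76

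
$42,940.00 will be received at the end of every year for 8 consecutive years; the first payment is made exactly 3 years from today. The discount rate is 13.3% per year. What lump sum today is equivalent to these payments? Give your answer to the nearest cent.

Ordinary annuity of 8 payments, first payment at period 3.
Periodic rate r = 0.133 per year.
The ordinary-annuity PV formula values the stream one period before the first payment (period 2); discount that back 2 periods:
PV₀ = 42,940 × [1 − (1+r)^−8] / r × (1+r)^−2 = $158,885.90

$158,885.90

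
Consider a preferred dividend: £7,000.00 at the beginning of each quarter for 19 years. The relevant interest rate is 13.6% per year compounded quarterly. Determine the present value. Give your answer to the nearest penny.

This is an annuity due: 76 payments of £7,000.00 at the beginning of each quarter.
Periodic rate r = 0.136/4 per quarter; n is counted in quarters.
PV = PMT × [(1 − (1+r)^−n)/r] × (1+r) = 7,000 × [1 − (1+r)^−76] / r × (1+r) = £196,110.59

£196,110.59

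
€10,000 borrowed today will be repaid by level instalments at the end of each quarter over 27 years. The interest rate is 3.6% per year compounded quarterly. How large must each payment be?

€145.16

Level ordinary annuity; solve PV = PMT × [(1 − (1+r)^−n)/r] for PMT.
Periodic rate r = 0.036/4 per quarter; n is counted in quarters.
With n = 108: PMT = 10,000 / ([(1 − (1+r)^−n)/r]) = €145.16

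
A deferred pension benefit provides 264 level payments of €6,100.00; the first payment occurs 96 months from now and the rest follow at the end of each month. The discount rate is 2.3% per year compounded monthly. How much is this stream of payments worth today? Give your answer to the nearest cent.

Ordinary annuity of 264 payments, first payment at period 96.
Periodic rate r = 0.023/12 per month; n is counted in months.
The ordinary-annuity PV formula values the stream one period before the first payment (period 95); discount that back 95 periods:
PV₀ = 6,100 × [1 − (1+r)^−264] / r × (1+r)^−95 = €1,052,831.59

€1,052,831.59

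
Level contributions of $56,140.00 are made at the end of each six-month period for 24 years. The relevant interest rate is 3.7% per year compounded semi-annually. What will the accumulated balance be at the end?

This is an ordinary annuity: 48 deposits of $56,140.00 at the end of each six-month period.
Periodic rate r = 0.037/2 per half-year; n is counted in half-years.
FV = PMT × [((1+r)^n − 1)/r] = 56,140 × [(1+r)^48 − 1] / r = $4,280,674.06

$4,280,674.06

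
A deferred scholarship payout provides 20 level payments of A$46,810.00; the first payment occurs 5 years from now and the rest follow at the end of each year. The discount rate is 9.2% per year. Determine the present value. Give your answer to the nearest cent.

Ordinary annuity of 20 payments, first payment at period 5.
Periodic rate r = 0.092 per year.
The ordinary-annuity PV formula values the stream one period before the first payment (period 4); discount that back 4 periods:
PV₀ = 46,810 × [1 − (1+r)^−20] / r × (1+r)^−4 = A$296,269.33

A$296,269.33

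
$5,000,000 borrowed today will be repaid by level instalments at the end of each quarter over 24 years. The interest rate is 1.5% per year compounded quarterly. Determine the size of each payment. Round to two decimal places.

$62,116.17

Level ordinary annuity; solve PV = PMT × [(1 − (1+r)^−n)/r] for PMT.
Periodic rate r = 0.015/4 per quarter; n is counted in quarters.
With n = 96: PMT = 5,000,000 / ([(1 − (1+r)^−n)/r]) = $62,116.17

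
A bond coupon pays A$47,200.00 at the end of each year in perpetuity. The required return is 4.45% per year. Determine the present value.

A$1,060,674.16

Periodic rate r = 0.0445 per year.
Level perpetuity: PV = PMT / r = 47,200 / (0.0445) = A$1,060,674.16.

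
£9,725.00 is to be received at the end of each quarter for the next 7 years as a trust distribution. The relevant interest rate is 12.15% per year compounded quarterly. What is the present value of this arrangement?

This is an ordinary annuity: 28 payments of £9,725.00 at the end of each quarter.
Periodic rate r = 0.1215/4 per quarter; n is counted in quarters.
PV = PMT × [(1 − (1+r)^−n)/r] = 9,725 × [1 − (1+r)^−28] / r = £181,647.13

£181,647.13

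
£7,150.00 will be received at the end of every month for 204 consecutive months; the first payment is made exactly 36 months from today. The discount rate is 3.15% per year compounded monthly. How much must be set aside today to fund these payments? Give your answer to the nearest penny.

£1,029,322.65

Ordinary annuity of 204 payments, first payment at period 36.
Periodic rate r = 0.0315/12 per month; n is counted in months.
The ordinary-annuity PV formula values the stream one period before the first payment (period 35); discount that back 35 periods:
PV₀ = 7,150 × [1 − (1+r)^−204] / r × (1+r)^−35 = £1,029,322.65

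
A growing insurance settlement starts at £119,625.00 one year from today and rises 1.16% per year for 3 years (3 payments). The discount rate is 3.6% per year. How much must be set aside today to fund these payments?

£338,309.93

Periodic rate r = 0.036 per year.
Growing ordinary annuity: PV = PMT₁ × [1 − ((1+g)/(1+r))^n] / (r − g) = 119,625 × [1 − ((1+0.0116)/(1+r))^3] / (r − 0.0116) = £338,309.93.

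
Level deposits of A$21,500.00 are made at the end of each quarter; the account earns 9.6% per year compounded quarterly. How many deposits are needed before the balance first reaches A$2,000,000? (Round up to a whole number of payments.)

50 payments

Periodic rate r = 0.096/4 per quarter; n is counted in quarters.
Ordinary annuity FV: 2,000,000 = 21,500 × [((1+r)^n − 1)/r].
(1+r)^n = 1 + 2,000,000 × r / 21,500, so n = ln(1 + 2,000,000·r/21,500) / ln(1+r) = 49.47.
Round up to a whole number of payments: n = 50.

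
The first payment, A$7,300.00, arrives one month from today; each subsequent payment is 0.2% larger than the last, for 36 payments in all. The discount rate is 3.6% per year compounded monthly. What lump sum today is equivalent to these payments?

A$257,493.66

Periodic rate r = 0.036/12 per month; n is counted in months.
Growing ordinary annuity: PV = PMT₁ × [1 − ((1+g)/(1+r))^n] / (r − g) = 7,300 × [1 − ((1+0.002)/(1+r))^36] / (r − 0.002) = A$257,493.66.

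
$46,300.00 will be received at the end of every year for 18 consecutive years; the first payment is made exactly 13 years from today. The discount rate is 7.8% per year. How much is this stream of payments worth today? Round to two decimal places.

Ordinary annuity of 18 payments, first payment at period 13.
Periodic rate r = 0.078 per year.
The ordinary-annuity PV formula values the stream one period before the first payment (period 12); discount that back 12 periods:
PV₀ = 46,300 × [1 − (1+r)^−18] / r × (1+r)^−12 = $178,662.03

$178,662.03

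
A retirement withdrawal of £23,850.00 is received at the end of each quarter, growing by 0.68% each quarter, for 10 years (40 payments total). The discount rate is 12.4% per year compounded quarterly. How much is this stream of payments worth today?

Periodic rate r = 0.124/4 per quarter; n is counted in quarters.
Growing ordinary annuity: PV = PMT₁ × [1 − ((1+g)/(1+r))^n] / (r − g) = 23,850 × [1 − ((1+0.0068)/(1+r))^40] / (r − 0.0068) = £604,423.38.

£604,423.38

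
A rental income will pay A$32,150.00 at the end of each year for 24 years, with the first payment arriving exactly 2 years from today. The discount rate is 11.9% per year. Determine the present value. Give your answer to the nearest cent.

A$225,185.99

Ordinary annuity of 24 payments, first payment at period 2.
Periodic rate r = 0.119 per year.
The ordinary-annuity PV formula values the stream one period before the first payment (period 1); discount that back 1 periods:
PV₀ = 32,150 × [1 − (1+r)^−24] / r × (1+r)^−1 = A$225,185.99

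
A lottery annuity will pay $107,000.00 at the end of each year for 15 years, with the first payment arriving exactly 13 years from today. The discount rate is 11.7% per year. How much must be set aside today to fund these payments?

$196,308.69

Ordinary annuity of 15 payments, first payment at period 13.
Periodic rate r = 0.117 per year.
The ordinary-annuity PV formula values the stream one period before the first payment (period 12); discount that back 12 periods:
PV₀ = 107,000 × [1 − (1+r)^−15] / r × (1+r)^−12 = $196,308.69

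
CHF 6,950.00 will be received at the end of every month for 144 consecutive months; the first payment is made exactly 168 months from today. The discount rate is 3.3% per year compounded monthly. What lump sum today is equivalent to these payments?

CHF 521,829.66

Ordinary annuity of 144 payments, first payment at period 168.
Periodic rate r = 0.033/12 per month; n is counted in months.
The ordinary-annuity PV formula values the stream one period before the first payment (period 167); discount that back 167 periods:
PV₀ = 6,950 × [1 − (1+r)^−144] / r × (1+r)^−167 = CHF 521,829.66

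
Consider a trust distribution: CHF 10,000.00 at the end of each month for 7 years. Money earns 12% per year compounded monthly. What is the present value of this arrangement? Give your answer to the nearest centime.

CHF 566,484.53

This is an ordinary annuity: 84 payments of CHF 10,000.00 at the end of each month.
Periodic rate r = 0.12/12 per month; n is counted in months.
PV = PMT × [(1 − (1+r)^−n)/r] = 10,000 × [1 − (1+r)^−84] / r = CHF 566,484.53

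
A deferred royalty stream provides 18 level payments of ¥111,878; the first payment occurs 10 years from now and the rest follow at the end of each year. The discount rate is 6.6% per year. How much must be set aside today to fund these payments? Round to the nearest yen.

¥651,817

Ordinary annuity of 18 payments, first payment at period 10.
Periodic rate r = 0.066 per year.
The ordinary-annuity PV formula values the stream one period before the first payment (period 9); discount that back 9 periods:
PV₀ = 111,878 × [1 − (1+r)^−18] / r × (1+r)^−9 = ¥651,817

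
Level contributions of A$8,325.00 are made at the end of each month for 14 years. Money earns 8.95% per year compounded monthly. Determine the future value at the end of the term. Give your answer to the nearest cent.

A$2,773,302.40

This is an ordinary annuity: 168 deposits of A$8,325.00 at the end of each month.
Periodic rate r = 0.0895/12 per month; n is counted in months.
FV = PMT × [((1+r)^n − 1)/r] = 8,325 × [(1+r)^168 − 1] / r = A$2,773,302.40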